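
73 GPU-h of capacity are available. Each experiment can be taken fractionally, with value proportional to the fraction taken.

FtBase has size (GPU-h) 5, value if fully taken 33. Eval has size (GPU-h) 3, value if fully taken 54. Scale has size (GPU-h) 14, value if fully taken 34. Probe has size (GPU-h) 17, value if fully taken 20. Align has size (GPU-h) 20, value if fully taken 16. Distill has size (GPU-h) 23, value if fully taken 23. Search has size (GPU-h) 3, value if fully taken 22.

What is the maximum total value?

Sort by value density: Eval 54/3≈18, Search 22/3≈7.33, FtBase 33/5≈6.6, Scale 34/14≈2.43, Probe 20/17≈1.18, Distill 23/23≈1, Align 16/20≈0.8.
Eval: take in full, 3 GPU-h for value 54 ; 70 left.
Search: take in full, 3 GPU-h for value 22 ; 67 left.
FtBase: take in full, 5 GPU-h for value 33 ; 62 left.
All 14 GPU-h of Scale fit (value 34) ; 48 remain.
Take all of Probe (17 GPU-h, value 20) ; 31 GPU-h left.
All 23 GPU-h of Distill fit (value 23) ; 8 remain.
Fill the last 8 GPU-h with part of Align: 8/20 of it earns 6.4.
Total value = 192.4.

192.4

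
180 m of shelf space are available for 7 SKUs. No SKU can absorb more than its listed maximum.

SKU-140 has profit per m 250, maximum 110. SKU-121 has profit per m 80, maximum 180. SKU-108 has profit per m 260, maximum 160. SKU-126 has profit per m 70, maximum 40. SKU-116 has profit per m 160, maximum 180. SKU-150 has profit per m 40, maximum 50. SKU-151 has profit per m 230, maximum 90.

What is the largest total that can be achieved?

Order the SKUs by profit per m: SKU-108 260 > SKU-140 250 > SKU-151 230 > SKU-116 160 > SKU-121 80 > SKU-126 70 > SKU-150 40.
Give SKU-108 160 to hit its cap of 160 → 20 left.
SKU-140 has room for 110 but only 20 remain, so it gets 20.
Total = 250×20 + 260×160 = 46600.

46600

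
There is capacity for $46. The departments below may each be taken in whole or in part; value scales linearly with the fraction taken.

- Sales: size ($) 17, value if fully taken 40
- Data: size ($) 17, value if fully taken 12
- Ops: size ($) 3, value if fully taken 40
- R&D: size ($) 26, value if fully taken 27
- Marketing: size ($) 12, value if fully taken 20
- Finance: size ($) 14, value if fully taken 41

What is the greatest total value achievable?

Rank by value-to-size ratio: Ops 40/3≈13.3, Finance 41/14≈2.93, Sales 40/17≈2.35, Marketing 20/12≈1.67, R&D 27/26≈1.04, Data 12/17≈0.706.
All 3 $ of Ops fit (value 40) — 43 remain.
Finance: take in full, 14 $ for value 41 — 29 left.
Sales: take in full, 17 $ for value 40 — 12 left.
Take all of Marketing (12 $, value 20) — 0 $ left.
Total value = 141.

141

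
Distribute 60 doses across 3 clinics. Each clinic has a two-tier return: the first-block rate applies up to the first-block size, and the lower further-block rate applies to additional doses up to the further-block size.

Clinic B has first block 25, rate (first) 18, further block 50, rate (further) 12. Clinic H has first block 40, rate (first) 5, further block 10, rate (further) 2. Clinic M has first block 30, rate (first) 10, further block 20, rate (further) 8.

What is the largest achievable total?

Rank every tier by rate: Clinic B/first 18 > Clinic B/second 12 > Clinic M/first 10 > Clinic M/second 8 > Clinic H/first 5 > Clinic H/second 2.
Clinic B first at 18: fill all 25 — 35 left.
Clinic B second at 12: only 35 left, fill 35.
Total = 18×25 + 12×35 = 870.

870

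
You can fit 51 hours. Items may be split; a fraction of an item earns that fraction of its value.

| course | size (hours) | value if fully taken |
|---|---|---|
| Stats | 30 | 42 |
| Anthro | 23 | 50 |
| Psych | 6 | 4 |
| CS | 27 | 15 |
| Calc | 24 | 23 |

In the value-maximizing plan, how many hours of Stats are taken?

28

Best value per unit of size first: Anthro 50/23≈2.17, Stats 42/30≈1.4, Calc 23/24≈0.958, Psych 4/6≈0.667, CS 15/27≈0.556.
Anthro: take in full, 23 hours for value 50 ; 28 left.
Only 28 hours remain; take 28/30 of Stats for value 42×28/30 = 39.2.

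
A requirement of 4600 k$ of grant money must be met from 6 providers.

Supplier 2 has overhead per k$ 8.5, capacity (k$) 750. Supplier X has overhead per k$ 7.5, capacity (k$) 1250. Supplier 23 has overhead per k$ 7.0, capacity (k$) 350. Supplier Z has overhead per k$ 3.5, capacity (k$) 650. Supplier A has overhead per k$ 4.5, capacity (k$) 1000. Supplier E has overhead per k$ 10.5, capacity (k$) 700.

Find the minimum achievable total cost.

31275

Cheapest first:
Supplier Z (3.5): use full 650 → 3950 k$ to go.
Supplier A at 4.5: take all 1000 k$ → 2950 still needed.
Take 350 from Supplier 23 at 7.0 → need 2600 more.
Supplier X at 7.5: take all 1250 k$ → 1350 still needed.
Take 750 from Supplier 2 at 8.5 → need 600 more.
Supplier E (10.5): take the remaining 600 → done.
Cost = 650×3.5 + 1000×4.5 + 350×7.0 + 1250×7.5 + 750×8.5 + 600×10.5 = 31275.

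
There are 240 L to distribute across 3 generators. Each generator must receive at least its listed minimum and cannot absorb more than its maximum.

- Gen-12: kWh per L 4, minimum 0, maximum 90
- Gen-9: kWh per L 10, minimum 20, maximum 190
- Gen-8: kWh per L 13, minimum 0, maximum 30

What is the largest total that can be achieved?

2370

Meeting every minimum uses 0+20+0 = 20 L, leaving 220.
Highest kWh per L first: Gen-8 13 > Gen-9 10 > Gen-12 4.
Gen-8 takes 30 more to reach its cap of 30 — 190 left.
Gen-9 takes 170 more to reach its cap of 190 — 20 left.
Gen-12 has room for 90 more but only 20 remain, so it gets 20.
Total = 4×20 + 10×190 + 13×30 = 2370.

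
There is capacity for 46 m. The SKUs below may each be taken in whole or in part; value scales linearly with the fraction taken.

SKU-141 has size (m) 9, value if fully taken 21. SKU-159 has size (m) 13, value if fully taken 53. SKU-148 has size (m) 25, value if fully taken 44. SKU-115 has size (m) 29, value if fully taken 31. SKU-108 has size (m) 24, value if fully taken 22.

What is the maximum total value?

Sort by value density: SKU-159 53/13≈4.08, SKU-141 21/9≈2.33, SKU-148 44/25≈1.76, SKU-115 31/29≈1.07, SKU-108 22/24≈0.917.
All 13 m of SKU-159 fit (value 53) ; 33 remain.
SKU-141: take in full, 9 m for value 21 ; 24 left.
24 m left: a 24/25 share of SKU-148 gives 44×24/25 = 42.24.
Total value = 116.24.

116.24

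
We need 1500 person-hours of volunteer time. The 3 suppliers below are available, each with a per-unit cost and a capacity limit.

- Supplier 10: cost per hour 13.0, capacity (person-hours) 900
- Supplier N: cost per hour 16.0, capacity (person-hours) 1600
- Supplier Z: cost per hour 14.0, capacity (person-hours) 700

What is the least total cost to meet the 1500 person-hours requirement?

Fill from the cheapest supplier first.
Supplier 10 at 13.0: take all 900 person-hours → 600 still needed.
Supplier Z (14.0): take the remaining 600 → done.
Supplier N: unused.
Cost = 900×13.0 + 600×14.0 = 20100.

20100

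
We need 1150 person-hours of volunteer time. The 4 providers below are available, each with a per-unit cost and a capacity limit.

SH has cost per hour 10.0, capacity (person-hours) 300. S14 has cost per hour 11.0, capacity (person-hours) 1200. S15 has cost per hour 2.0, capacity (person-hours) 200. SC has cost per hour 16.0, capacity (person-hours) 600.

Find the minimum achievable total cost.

Use providers in increasing cost order.
S15 at 2.0: take all 200 person-hours ; 950 still needed.
SH at 10.0: take all 300 person-hours ; 650 still needed.
S14 at 11.0: take 650 of its 1200 ; requirement met.
SC: unused.
Cost = 200×2.0 + 300×10.0 + 650×11.0 = 10550.

10550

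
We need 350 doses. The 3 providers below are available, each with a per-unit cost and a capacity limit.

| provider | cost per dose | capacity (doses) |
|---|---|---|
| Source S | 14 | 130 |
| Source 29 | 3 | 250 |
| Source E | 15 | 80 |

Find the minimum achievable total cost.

Use providers in increasing cost order.
Take 250 from Source 29 at 3 → need 100 more.
Source S at 14: take 100 of its 130 → requirement met.
Source E: unused.
Cost = 250×3 + 100×14 = 2150.

2150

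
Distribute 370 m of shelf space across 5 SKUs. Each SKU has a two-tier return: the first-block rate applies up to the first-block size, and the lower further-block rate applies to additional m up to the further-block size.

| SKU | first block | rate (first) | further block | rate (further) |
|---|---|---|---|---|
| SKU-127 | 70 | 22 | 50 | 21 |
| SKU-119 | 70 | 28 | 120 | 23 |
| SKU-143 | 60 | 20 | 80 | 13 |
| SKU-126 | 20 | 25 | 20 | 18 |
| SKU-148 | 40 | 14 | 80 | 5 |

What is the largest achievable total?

8610

Order all 10 blocks by rate: SKU-119/T1 28 > SKU-126/T1 25 > SKU-119/T2 23 > SKU-127/T1 22 > SKU-127/T2 21 > SKU-143/T1 20 > SKU-126/T2 18 > SKU-148/T1 14 > SKU-143/T2 13 > SKU-148/T2 5.
SKU-119/T1 (28): +70 — 300 left.
Fill SKU-126 T1 block (20 at 25) — 280 left.
SKU-119 T2 at 23: fill all 120 — 160 left.
Fill SKU-127 T1 block (70 at 22) — 90 left.
SKU-127/T2 (21): +50 — 40 left.
40 remain; put them into SKU-143 T1 at 20.
Total = 28×70 + 25×20 + 23×120 + 22×70 + 21×50 + 20×40 = 8610.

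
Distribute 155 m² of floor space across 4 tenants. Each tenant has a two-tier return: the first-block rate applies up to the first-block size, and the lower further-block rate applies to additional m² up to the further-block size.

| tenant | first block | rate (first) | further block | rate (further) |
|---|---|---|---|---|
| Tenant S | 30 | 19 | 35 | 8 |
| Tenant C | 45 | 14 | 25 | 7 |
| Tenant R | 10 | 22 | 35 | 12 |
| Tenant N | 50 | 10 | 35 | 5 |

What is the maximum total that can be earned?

Order all 8 blocks by rate: Tenant R/T1 22 > Tenant S/T1 19 > Tenant C/T1 14 > Tenant R/T2 12 > Tenant N/T1 10 > Tenant S/T2 8 > Tenant C/T2 7 > Tenant N/T2 5.
Tenant R/T1 (22): +10 — 145 left.
Tenant S T1 at 19: fill all 30 — 115 left.
Fill Tenant C T1 block (45 at 14) — 70 left.
Tenant R/T2 (12): +35 — 35 left.
Tenant N/T1: +35 of 50 at 10; pool empty.
Total = 22×10 + 19×30 + 14×45 + 12×35 + 10×35 = 2190.

2190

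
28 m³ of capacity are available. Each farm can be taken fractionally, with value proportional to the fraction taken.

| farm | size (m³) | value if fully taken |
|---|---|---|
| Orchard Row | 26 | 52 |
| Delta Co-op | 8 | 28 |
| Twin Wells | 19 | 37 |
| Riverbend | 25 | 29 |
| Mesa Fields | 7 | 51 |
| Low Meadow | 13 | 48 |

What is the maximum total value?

127

Rank by value-to-size ratio: Mesa Fields 51/7≈7.29, Low Meadow 48/13≈3.69, Delta Co-op 28/8≈3.5, Orchard Row 52/26≈2, Twin Wells 37/19≈1.95, Riverbend 29/25≈1.16.
Mesa Fields: take in full, 7 m³ for value 51 → 21 left.
Low Meadow: take in full, 13 m³ for value 48 → 8 left.
Take all of Delta Co-op (8 m³, value 28) → 0 m³ left.
Total value = 127.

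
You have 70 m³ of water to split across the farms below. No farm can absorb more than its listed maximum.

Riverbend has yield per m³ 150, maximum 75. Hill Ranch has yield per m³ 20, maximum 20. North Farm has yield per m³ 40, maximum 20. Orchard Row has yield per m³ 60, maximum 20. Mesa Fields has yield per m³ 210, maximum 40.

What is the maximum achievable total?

Highest yield per m³ first: Mesa Fields 210 > Riverbend 150 > Orchard Row 60 > North Farm 40 > Hill Ranch 20.
Give Mesa Fields 40 to hit its cap of 40 → 30 left.
Only 30 left; Riverbend takes them to reach 30.
Total = 150×30 + 210×40 = 12900.

12900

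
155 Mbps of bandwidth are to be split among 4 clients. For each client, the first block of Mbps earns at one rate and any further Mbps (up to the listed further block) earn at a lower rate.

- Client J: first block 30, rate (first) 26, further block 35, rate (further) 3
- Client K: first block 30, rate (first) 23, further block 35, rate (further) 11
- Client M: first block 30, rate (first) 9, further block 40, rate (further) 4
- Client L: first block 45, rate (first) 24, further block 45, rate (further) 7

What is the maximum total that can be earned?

Order all 8 blocks by rate: Client J/first 26 > Client L/first 24 > Client K/first 23 > Client K/second 11 > Client M/first 9 > Client L/second 7 > Client M/second 4 > Client J/second 3.
Client J/first (26): +30 → 125 left.
Fill Client L first block (45 at 24) → 80 left.
Fill Client K first block (30 at 23) → 50 left.
Client K/second (11): +35 → 15 left.
Client M/first: +15 of 30 at 9; pool empty.
Total = 26×30 + 24×45 + 23×30 + 11×35 + 9×15 = 3070.

3070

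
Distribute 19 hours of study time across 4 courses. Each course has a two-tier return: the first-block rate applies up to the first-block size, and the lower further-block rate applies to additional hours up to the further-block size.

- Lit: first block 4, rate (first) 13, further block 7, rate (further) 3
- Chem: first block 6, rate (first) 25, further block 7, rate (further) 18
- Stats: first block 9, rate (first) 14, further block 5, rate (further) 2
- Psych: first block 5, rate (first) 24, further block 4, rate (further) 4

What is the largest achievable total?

Treat each block as its own option and order by rate: Chem/T1 25 > Psych/T1 24 > Chem/T2 18 > Stats/T1 14 > Lit/T1 13 > Psych/T2 4 > Lit/T2 3 > Stats/T2 2.
Fill Chem T1 block (6 at 25) ; 13 left.
Psych T1 at 24: fill all 5 ; 8 left.
Chem T2 at 18: fill all 7 ; 1 left.
Stats/T1: +1 of 9 at 14; pool empty.
Total = 25×6 + 24×5 + 18×7 + 14×1 = 410.

410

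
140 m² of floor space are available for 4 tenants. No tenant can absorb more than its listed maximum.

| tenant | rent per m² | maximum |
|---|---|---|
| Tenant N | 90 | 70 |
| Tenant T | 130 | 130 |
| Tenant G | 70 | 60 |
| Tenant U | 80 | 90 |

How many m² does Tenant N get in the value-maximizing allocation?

10

Rank by rent per m²: Tenant T 130 > Tenant N 90 > Tenant U 80 > Tenant G 70.
Tenant T: +130 to 130 (cap) — 10 left.
Tenant N has room for 70 but only 10 remain, so it gets 10.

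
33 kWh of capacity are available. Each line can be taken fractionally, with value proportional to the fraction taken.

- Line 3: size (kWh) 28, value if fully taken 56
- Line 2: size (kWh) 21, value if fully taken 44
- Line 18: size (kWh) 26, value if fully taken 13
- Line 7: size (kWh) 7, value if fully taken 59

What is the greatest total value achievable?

Sort by value density: Line 7 59/7≈8.43, Line 2 44/21≈2.1, Line 3 56/28≈2, Line 18 13/26≈0.5.
Take all of Line 7 (7 kWh, value 59) — 26 kWh left.
All 21 kWh of Line 2 fit (value 44) — 5 remain.
Only 5 kWh remain; take 5/28 of Line 3 for value 56×5/28 = 10.
Total value = 113.

113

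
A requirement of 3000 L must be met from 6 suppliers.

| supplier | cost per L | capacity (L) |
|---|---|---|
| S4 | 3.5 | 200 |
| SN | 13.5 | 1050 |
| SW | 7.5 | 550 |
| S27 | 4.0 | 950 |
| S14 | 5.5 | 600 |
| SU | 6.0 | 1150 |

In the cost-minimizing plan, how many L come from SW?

100

Fill from the cheapest supplier first.
Take 200 from S4 at 3.5 ; need 2800 more.
S27 at 4.0: take all 950 L ; 1850 still needed.
S14 (5.5): use full 600 ; 1250 L to go.
SU (6.0): use full 1150 ; 100 L to go.
Take 100 from SW at 7.5 to finish.
SN: unused.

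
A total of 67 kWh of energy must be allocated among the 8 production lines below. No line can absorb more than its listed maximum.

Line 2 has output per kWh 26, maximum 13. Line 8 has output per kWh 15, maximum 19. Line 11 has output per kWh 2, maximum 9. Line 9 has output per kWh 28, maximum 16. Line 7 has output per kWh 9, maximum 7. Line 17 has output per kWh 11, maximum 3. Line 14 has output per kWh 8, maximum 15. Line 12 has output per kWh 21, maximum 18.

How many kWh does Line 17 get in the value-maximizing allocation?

1

Order the production lines by output per kWh: Line 9 28 > Line 2 26 > Line 12 21 > Line 8 15 > Line 17 11 > Line 7 9 > Line 14 8 > Line 11 2.
Line 9: +16 to 16 (cap) — 51 left.
Line 2: +13 to 13 (cap) — 38 left.
Line 12: +18 to 18 (cap) — 20 left.
Give Line 8 19 to hit its cap of 19 — 1 left.
Line 17 has room for 3 but only 1 remain, so it gets 1.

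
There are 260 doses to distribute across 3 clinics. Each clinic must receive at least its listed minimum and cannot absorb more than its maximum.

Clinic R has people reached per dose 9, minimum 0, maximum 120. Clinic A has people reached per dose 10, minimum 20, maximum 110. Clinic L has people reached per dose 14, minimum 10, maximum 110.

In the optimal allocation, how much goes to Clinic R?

Meeting every minimum uses 0+20+10 = 30 doses, leaving 230.
Order the clinics by people reached per dose: Clinic L 14 > Clinic A 10 > Clinic R 9.
Clinic L takes 100 more to reach its cap of 110 ; 130 left.
Give Clinic A 90 more to hit its cap of 110 ; 40 left.
Clinic R: +40 (room for 120) → 40. Pool exhausted.

40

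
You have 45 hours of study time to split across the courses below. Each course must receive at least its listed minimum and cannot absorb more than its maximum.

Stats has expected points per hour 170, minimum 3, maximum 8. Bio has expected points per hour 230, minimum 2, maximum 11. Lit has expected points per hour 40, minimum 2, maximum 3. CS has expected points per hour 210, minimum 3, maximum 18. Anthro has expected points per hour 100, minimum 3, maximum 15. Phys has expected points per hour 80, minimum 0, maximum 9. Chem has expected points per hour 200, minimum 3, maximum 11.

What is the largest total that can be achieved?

8800

Meeting every minimum uses 3+2+2+3+3+0+3 = 16 hours, leaving 29.
Highest expected points per hour first: Bio 230 > CS 210 > Chem 200 > Stats 170 > Anthro 100 > Phys 80 > Lit 40.
Bio: +9 to 11 (cap) ; 20 left.
CS: +15 to 18 (cap) ; 5 left.
Only 5 left; Chem takes them to reach 8.
Total = 170×3 + 230×11 + 40×2 + 210×18 + 100×3 + 200×8 = 8800.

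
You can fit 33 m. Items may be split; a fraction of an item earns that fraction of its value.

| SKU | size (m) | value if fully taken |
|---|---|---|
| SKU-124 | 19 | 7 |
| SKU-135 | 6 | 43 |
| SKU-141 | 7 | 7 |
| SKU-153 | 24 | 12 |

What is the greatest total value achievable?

60

Sort by value density: SKU-135 43/6≈7.17, SKU-141 7/7≈1, SKU-153 12/24≈0.5, SKU-124 7/19≈0.368.
SKU-135: take in full, 6 m for value 43 ; 27 left.
All 7 m of SKU-141 fit (value 7) ; 20 remain.
Fill the last 20 m with part of SKU-153: 20/24 of it earns 10.
Total value = 60.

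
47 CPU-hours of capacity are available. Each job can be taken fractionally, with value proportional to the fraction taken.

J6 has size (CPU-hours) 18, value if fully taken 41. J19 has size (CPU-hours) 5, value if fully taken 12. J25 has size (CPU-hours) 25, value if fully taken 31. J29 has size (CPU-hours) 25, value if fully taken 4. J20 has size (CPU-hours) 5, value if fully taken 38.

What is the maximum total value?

Sort by value density: J20 38/5≈7.6, J19 12/5≈2.4, J6 41/18≈2.28, J25 31/25≈1.24, J29 4/25≈0.16.
J20: take in full, 5 CPU-hours for value 38 → 42 left.
Take all of J19 (5 CPU-hours, value 12) → 37 CPU-hours left.
Take all of J6 (18 CPU-hours, value 41) → 19 CPU-hours left.
Only 19 CPU-hours remain; take 19/25 of J25 for value 31×19/25 = 23.56.
Total value = 114.56.

114.56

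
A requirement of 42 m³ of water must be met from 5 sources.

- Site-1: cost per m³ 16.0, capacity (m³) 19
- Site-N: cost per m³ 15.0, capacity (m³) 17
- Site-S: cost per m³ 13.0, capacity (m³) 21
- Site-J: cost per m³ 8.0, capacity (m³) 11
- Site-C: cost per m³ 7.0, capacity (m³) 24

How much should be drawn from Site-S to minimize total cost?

7

Cheapest first:
Site-C (7.0): use full 24 → 18 m³ to go.
Site-J at 8.0: take all 11 m³ → 7 still needed.
Site-S at 13.0: take 7 of its 21 → requirement met.
Site-N, Site-1: unused.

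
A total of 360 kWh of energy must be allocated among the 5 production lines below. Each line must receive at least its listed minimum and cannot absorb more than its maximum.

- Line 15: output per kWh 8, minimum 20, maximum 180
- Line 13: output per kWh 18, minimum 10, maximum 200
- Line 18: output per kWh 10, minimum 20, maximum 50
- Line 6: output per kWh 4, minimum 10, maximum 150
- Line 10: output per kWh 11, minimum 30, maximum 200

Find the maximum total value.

Meeting every minimum uses 20+10+20+10+30 = 90 kWh, leaving 270.
Rank by output per kWh: Line 13 18 > Line 10 11 > Line 18 10 > Line 15 8 > Line 6 4.
Line 13: +190 to 200 (cap) → 80 left.
Line 10: +80 (room for 170) → 110. Pool exhausted.
Total = 8×20 + 18×200 + 10×20 + 4×10 + 11×110 = 5210.

5210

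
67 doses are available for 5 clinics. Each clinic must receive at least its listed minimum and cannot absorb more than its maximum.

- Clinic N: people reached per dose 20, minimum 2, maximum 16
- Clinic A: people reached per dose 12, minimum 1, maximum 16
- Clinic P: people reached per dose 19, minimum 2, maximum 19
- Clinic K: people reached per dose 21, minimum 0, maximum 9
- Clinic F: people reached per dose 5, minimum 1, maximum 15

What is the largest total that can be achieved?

1097

Meeting every minimum uses 2+1+2+0+1 = 6 doses, leaving 61.
Order the clinics by people reached per dose: Clinic K 21 > Clinic N 20 > Clinic P 19 > Clinic A 12 > Clinic F 5.
Give Clinic K 9 more to hit its cap of 9 — 52 left.
Give Clinic N 14 more to hit its cap of 16 — 38 left.
Give Clinic P 17 more to hit its cap of 19 — 21 left.
Clinic A takes 15 more to reach its cap of 16 — 6 left.
Only 6 left; Clinic F takes them to reach 7.
Total = 20×16 + 12×16 + 19×19 + 21×9 + 5×7 = 1097.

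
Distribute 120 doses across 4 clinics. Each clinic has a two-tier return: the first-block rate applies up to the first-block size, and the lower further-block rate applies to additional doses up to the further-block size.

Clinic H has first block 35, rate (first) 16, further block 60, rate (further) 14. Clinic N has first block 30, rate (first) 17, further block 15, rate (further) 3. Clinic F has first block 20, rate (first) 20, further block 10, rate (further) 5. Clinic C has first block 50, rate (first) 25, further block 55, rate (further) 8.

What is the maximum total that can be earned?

2480

Order all 8 blocks by rate: Clinic C/tier1 25 > Clinic F/tier1 20 > Clinic N/tier1 17 > Clinic H/tier1 16 > Clinic H/tier2 14 > Clinic C/tier2 8 > Clinic F/tier2 5 > Clinic N/tier2 3.
Clinic C tier1 at 25: fill all 50 → 70 left.
Clinic F/tier1 (20): +20 → 50 left.
Clinic N tier1 at 17: fill all 30 → 20 left.
20 remain; put them into Clinic H tier1 at 16.
Total = 25×50 + 20×20 + 17×30 + 16×20 = 2480.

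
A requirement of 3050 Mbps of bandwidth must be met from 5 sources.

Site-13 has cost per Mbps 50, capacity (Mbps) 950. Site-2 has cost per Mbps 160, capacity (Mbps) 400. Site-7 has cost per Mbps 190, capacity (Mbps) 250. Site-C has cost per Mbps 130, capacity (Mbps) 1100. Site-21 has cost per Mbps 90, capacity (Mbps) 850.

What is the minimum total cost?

291000

Fill from the cheapest source first.
Take 950 from Site-13 at 50 → need 2100 more.
Site-21 at 90: take all 850 Mbps → 1250 still needed.
Site-C (130): use full 1100 → 150 Mbps to go.
Site-2 at 160: take 150 of its 400 → requirement met.
Site-7: unused.
Cost = 950×50 + 850×90 + 1100×130 + 150×160 = 291000.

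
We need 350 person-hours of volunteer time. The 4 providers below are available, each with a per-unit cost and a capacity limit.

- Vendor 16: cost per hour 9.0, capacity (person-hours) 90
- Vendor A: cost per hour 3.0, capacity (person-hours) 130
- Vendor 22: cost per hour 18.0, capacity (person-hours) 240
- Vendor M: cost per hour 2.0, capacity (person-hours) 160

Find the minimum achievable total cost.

Cheapest first:
Vendor M (2.0): use full 160 ; 190 person-hours to go.
Vendor A (3.0): use full 130 ; 60 person-hours to go.
Vendor 16 at 9.0: take 60 of its 90 ; requirement met.
Vendor 22: unused.
Cost = 160×2.0 + 130×3.0 + 60×9.0 = 1250.

1250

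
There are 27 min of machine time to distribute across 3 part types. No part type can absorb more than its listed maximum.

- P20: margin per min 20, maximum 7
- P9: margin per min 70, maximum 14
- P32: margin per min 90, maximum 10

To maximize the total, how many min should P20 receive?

Highest margin per min first: P32 90 > P9 70 > P20 20.
Give P32 10 to hit its cap of 10 — 17 left.
Give P9 14 to hit its cap of 14 — 3 left.
P20 has room for 7 but only 3 remain, so it gets 3.

3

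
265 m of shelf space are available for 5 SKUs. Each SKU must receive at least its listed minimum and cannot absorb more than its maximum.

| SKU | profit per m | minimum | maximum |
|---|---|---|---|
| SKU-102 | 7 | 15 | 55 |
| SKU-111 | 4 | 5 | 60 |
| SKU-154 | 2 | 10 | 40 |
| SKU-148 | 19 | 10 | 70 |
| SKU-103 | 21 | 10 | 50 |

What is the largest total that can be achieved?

Meeting every minimum uses 15+5+10+10+10 = 50 m, leaving 215.
Order the SKUs by profit per m: SKU-103 21 > SKU-148 19 > SKU-102 7 > SKU-111 4 > SKU-154 2.
Give SKU-103 40 more to hit its cap of 50 — 175 left.
SKU-148 takes 60 more to reach its cap of 70 — 115 left.
SKU-102: +40 to 55 (cap) — 75 left.
SKU-111: +55 to 60 (cap) — 20 left.
SKU-154: +20 (room for 30) → 30. Pool exhausted.
Total = 7×55 + 4×60 + 2×30 + 19×70 + 21×50 = 3065.

3065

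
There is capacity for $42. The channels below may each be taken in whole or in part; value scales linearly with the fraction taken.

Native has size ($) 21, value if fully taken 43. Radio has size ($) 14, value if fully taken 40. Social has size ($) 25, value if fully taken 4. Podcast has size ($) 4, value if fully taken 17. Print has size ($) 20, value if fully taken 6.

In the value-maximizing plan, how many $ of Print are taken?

Best value per unit of size first: Podcast 17/4≈4.25, Radio 40/14≈2.86, Native 43/21≈2.05, Print 6/20≈0.3, Social 4/25≈0.16.
All 4 $ of Podcast fit (value 17) → 38 remain.
Take all of Radio (14 $, value 40) → 24 $ left.
Take all of Native (21 $, value 43) → 3 $ left.
Only 3 $ remain; take 3/20 of Print for value 6×3/20 = 0.9.

3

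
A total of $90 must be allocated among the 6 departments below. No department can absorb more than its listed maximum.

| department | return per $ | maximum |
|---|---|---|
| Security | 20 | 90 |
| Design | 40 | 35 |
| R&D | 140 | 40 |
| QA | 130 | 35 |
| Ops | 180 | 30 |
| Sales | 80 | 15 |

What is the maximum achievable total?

Rank by return per $: Ops 180 > R&D 140 > QA 130 > Sales 80 > Design 40 > Security 20.
Ops takes 30 to reach its cap of 30 ; 60 left.
R&D takes 40 to reach its cap of 40 ; 20 left.
Only 20 left; QA takes them to reach 20.
Total = 140×40 + 130×20 + 180×30 = 13600.

13600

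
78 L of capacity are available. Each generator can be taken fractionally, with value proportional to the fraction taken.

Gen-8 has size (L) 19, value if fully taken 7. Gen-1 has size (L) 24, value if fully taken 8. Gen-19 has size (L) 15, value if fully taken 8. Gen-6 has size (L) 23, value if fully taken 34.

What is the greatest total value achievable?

Sort by value density: Gen-6 34/23≈1.48, Gen-19 8/15≈0.533, Gen-8 7/19≈0.368, Gen-1 8/24≈0.333.
Take all of Gen-6 (23 L, value 34) — 55 L left.
Gen-19: take in full, 15 L for value 8 — 40 left.
All 19 L of Gen-8 fit (value 7) — 21 remain.
21 L left: a 21/24 share of Gen-1 gives 8×21/24 = 7.
Total value = 56.

56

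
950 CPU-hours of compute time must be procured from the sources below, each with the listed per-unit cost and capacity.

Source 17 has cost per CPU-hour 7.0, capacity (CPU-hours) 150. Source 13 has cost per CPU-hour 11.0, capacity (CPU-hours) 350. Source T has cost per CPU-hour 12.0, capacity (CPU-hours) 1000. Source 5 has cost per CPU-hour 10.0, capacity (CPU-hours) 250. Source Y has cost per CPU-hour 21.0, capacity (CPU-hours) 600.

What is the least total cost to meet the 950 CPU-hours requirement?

9800

Fill from the cheapest source first.
Source 17 (7.0): use full 150 → 800 CPU-hours to go.
Source 5 (10.0): use full 250 → 550 CPU-hours to go.
Source 13 at 11.0: take all 350 CPU-hours → 200 still needed.
Source T (12.0): take the remaining 200 → done.
Source Y: unused.
Cost = 150×7.0 + 250×10.0 + 350×11.0 + 200×12.0 = 9800.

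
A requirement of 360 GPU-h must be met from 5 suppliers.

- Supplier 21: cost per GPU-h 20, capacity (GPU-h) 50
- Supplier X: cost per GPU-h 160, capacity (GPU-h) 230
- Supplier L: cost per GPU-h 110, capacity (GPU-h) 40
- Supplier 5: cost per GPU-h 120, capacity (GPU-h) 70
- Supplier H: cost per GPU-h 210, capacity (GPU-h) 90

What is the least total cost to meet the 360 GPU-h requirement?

45800

Cheapest first:
Take 50 from Supplier 21 at 20 → need 310 more.
Supplier L at 110: take all 40 GPU-h → 270 still needed.
Supplier 5 at 120: take all 70 GPU-h → 200 still needed.
Supplier X at 160: take 200 of its 230 → requirement met.
Supplier H: unused.
Cost = 50×20 + 40×110 + 70×120 + 200×160 = 45800.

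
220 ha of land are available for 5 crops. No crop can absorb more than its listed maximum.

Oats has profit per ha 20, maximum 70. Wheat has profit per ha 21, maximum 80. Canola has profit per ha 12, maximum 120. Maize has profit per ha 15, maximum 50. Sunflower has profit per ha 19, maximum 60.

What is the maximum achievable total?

Order the crops by profit per ha: Wheat 21 > Oats 20 > Sunflower 19 > Maize 15 > Canola 12.
Wheat: +80 to 80 (cap) — 140 left.
Give Oats 70 to hit its cap of 70 — 70 left.
Sunflower takes 60 to reach its cap of 60 — 10 left.
Maize: +10 (room for 50) → 10. Pool exhausted.
Total = 20×70 + 21×80 + 15×10 + 19×60 = 4370.

4370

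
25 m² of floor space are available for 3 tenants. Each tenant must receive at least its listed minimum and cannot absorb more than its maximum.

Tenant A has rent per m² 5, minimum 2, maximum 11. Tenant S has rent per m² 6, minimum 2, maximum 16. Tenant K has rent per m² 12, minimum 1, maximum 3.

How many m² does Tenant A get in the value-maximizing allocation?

6

Meeting every minimum uses 2+2+1 = 5 m², leaving 20.
Highest rent per m² first: Tenant K 12 > Tenant S 6 > Tenant A 5.
Tenant K: +2 to 3 (cap) — 18 left.
Tenant S: +14 to 16 (cap) — 4 left.
Only 4 left; Tenant A takes them to reach 6.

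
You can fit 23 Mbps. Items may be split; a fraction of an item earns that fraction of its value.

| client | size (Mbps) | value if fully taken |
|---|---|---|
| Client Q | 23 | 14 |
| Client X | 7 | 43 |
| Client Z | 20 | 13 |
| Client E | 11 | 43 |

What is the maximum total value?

Best value per unit of size first: Client X 43/7≈6.14, Client E 43/11≈3.91, Client Z 13/20≈0.65, Client Q 14/23≈0.609.
Client X: take in full, 7 Mbps for value 43 — 16 left.
Client E: take in full, 11 Mbps for value 43 — 5 left.
5 Mbps left: a 5/20 share of Client Z gives 13×5/20 = 3.25.
Total value = 89.25.

89.25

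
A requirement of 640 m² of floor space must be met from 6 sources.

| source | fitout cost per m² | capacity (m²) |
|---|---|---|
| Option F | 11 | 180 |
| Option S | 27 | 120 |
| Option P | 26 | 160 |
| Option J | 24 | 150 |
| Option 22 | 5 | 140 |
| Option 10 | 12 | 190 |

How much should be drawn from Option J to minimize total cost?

Fill from the cheapest source first.
Take 140 from Option 22 at 5 ; need 500 more.
Option F at 11: take all 180 m² ; 320 still needed.
Option 10 (12): use full 190 ; 130 m² to go.
Take 130 from Option J at 24 to finish.
Option P, Option S: unused.

130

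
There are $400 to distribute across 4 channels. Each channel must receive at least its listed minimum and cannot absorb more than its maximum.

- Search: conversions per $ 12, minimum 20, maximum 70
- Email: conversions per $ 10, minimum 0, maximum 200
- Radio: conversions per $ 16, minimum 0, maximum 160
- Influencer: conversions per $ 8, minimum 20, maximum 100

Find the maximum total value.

5060

Meeting every minimum uses 20+0+0+20 = 40 $, leaving 360.
Highest conversions per $ first: Radio 16 > Search 12 > Email 10 > Influencer 8.
Radio takes 160 more to reach its cap of 160 — 200 left.
Give Search 50 more to hit its cap of 70 — 150 left.
Email: +150 (room for 200) → 150. Pool exhausted.
Total = 12×70 + 10×150 + 16×160 + 8×20 = 5060.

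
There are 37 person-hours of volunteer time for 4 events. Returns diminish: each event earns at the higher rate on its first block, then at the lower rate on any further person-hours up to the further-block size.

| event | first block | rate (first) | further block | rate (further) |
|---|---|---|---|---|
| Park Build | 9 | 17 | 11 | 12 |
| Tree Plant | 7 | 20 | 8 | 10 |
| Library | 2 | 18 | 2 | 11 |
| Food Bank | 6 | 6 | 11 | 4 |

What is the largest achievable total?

543

Order all 8 blocks by rate: Tree Plant/first 20 > Library/first 18 > Park Build/first 17 > Park Build/second 12 > Library/second 11 > Tree Plant/second 10 > Food Bank/first 6 > Food Bank/second 4.
Tree Plant first at 20: fill all 7 → 30 left.
Library first at 18: fill all 2 → 28 left.
Park Build/first (17): +9 → 19 left.
Park Build second at 12: fill all 11 → 8 left.
Library second at 11: fill all 2 → 6 left.
Tree Plant second at 10: only 6 left, fill 6.
Total = 20×7 + 18×2 + 17×9 + 12×11 + 11×2 + 10×6 = 543.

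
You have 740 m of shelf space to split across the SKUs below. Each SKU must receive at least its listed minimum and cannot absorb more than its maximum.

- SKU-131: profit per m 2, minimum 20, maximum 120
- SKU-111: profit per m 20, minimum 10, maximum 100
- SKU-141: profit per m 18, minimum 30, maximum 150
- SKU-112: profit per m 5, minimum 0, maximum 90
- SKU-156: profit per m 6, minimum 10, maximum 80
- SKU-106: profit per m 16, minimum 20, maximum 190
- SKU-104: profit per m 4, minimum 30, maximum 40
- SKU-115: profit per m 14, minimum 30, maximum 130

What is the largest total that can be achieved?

Meeting every minimum uses 20+10+30+0+10+20+30+30 = 150 m, leaving 590.
Rank by profit per m: SKU-111 20 > SKU-141 18 > SKU-106 16 > SKU-115 14 > SKU-156 6 > SKU-112 5 > SKU-104 4 > SKU-131 2.
SKU-111: +90 to 100 (cap) ; 500 left.
SKU-141 takes 120 more to reach its cap of 150 ; 380 left.
Give SKU-106 170 more to hit its cap of 190 ; 210 left.
SKU-115 takes 100 more to reach its cap of 130 ; 110 left.
SKU-156: +70 to 80 (cap) ; 40 left.
SKU-112: +40 (room for 90) → 40. Pool exhausted.
Total = 2×20 + 20×100 + 18×150 + 5×40 + 6×80 + 16×190 + 4×30 + 14×130 = 10400.

10400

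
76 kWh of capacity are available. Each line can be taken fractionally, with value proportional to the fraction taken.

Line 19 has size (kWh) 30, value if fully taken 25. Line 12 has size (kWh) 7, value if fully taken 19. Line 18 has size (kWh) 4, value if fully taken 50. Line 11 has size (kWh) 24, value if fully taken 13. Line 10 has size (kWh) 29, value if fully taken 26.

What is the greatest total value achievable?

Rank by value-to-size ratio: Line 18 50/4≈12.5, Line 12 19/7≈2.71, Line 10 26/29≈0.897, Line 19 25/30≈0.833, Line 11 13/24≈0.542.
All 4 kWh of Line 18 fit (value 50) ; 72 remain.
Line 12: take in full, 7 kWh for value 19 ; 65 left.
Line 10: take in full, 29 kWh for value 26 ; 36 left.
Line 19: take in full, 30 kWh for value 25 ; 6 left.
Fill the last 6 kWh with part of Line 11: 6/24 of it earns 3.25.
Total value = 123.25.

123.25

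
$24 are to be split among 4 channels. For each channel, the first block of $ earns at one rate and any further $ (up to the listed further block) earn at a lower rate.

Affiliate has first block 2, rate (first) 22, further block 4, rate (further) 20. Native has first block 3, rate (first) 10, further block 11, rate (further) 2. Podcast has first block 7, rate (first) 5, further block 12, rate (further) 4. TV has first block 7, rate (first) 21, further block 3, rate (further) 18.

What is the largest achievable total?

Rank every tier by rate: Affiliate/first 22 > TV/first 21 > Affiliate/second 20 > TV/second 18 > Native/first 10 > Podcast/first 5 > Podcast/second 4 > Native/second 2.
Fill Affiliate first block (2 at 22) → 22 left.
TV first at 21: fill all 7 → 15 left.
Affiliate second at 20: fill all 4 → 11 left.
Fill TV second block (3 at 18) → 8 left.
Fill Native first block (3 at 10) → 5 left.
5 remain; put them into Podcast first at 5.
Total = 22×2 + 21×7 + 20×4 + 18×3 + 10×3 + 5×5 = 380.

380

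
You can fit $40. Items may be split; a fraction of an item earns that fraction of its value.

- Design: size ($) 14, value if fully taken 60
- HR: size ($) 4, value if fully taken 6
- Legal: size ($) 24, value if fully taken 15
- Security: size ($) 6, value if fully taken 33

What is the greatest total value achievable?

Rank by value-to-size ratio: Security 33/6≈5.5, Design 60/14≈4.29, HR 6/4≈1.5, Legal 15/24≈0.625.
Security: take in full, 6 $ for value 33 — 34 left.
Design: take in full, 14 $ for value 60 — 20 left.
Take all of HR (4 $, value 6) — 16 $ left.
16 $ left: a 16/24 share of Legal gives 15×16/24 = 10.
Total value = 109.

109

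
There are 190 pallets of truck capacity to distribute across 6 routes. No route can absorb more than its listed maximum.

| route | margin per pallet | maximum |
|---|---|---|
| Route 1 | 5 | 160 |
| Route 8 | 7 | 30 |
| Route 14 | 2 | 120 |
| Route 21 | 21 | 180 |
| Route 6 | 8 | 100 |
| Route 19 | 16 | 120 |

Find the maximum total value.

3940

Rank by margin per pallet: Route 21 21 > Route 19 16 > Route 6 8 > Route 8 7 > Route 1 5 > Route 14 2.
Route 21: +180 to 180 (cap) — 10 left.
Route 19: +10 (room for 120) → 10. Pool exhausted.
Total = 21×180 + 16×10 = 3940.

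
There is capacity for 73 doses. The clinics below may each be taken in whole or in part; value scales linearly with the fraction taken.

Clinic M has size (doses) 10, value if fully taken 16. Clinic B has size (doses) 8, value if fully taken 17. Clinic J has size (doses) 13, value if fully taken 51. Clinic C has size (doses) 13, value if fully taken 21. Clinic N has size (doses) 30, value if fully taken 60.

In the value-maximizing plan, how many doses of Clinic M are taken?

9

Best value per unit of size first: Clinic J 51/13≈3.92, Clinic B 17/8≈2.12, Clinic N 60/30≈2, Clinic C 21/13≈1.62, Clinic M 16/10≈1.6.
Take all of Clinic J (13 doses, value 51) — 60 doses left.
Take all of Clinic B (8 doses, value 17) — 52 doses left.
All 30 doses of Clinic N fit (value 60) — 22 remain.
Clinic C: take in full, 13 doses for value 21 — 9 left.
Fill the last 9 doses with part of Clinic M: 9/10 of it earns 14.4.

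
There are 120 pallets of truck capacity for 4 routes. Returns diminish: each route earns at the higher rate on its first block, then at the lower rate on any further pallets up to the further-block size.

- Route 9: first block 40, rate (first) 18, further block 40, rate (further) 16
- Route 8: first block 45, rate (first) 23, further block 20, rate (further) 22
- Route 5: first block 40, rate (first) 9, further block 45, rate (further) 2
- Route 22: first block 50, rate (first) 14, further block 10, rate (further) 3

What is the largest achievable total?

2435

Rank every tier by rate: Route 8/T1 23 > Route 8/T2 22 > Route 9/T1 18 > Route 9/T2 16 > Route 22/T1 14 > Route 5/T1 9 > Route 22/T2 3 > Route 5/T2 2.
Fill Route 8 T1 block (45 at 23) — 75 left.
Fill Route 8 T2 block (20 at 22) — 55 left.
Route 9/T1 (18): +40 — 15 left.
15 remain; put them into Route 9 T2 at 16.
Total = 23×45 + 22×20 + 18×40 + 16×15 = 2435.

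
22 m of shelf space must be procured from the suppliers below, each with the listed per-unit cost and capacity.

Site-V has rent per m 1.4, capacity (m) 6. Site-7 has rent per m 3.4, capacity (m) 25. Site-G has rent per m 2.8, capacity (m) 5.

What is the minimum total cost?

59.8

Use suppliers in increasing cost order.
Site-V at 1.4: take all 6 m ; 16 still needed.
Site-G (2.8): use full 5 ; 11 m to go.
Site-7 (3.4): take the remaining 11 ; done.
Cost = 6×1.4 + 5×2.8 + 11×3.4 = 59.8.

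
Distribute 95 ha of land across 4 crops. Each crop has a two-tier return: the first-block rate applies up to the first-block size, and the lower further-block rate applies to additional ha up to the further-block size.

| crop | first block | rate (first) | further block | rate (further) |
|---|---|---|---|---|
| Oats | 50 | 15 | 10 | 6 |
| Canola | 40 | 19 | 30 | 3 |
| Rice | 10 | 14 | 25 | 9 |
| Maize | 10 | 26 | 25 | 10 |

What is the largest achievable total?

1695

Rank every tier by rate: Maize/first 26 > Canola/first 19 > Oats/first 15 > Rice/first 14 > Maize/second 10 > Rice/second 9 > Oats/second 6 > Canola/second 3.
Fill Maize first block (10 at 26) → 85 left.
Canola/first (19): +40 → 45 left.
45 remain; put them into Oats first at 15.
Total = 26×10 + 19×40 + 15×45 = 1695.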